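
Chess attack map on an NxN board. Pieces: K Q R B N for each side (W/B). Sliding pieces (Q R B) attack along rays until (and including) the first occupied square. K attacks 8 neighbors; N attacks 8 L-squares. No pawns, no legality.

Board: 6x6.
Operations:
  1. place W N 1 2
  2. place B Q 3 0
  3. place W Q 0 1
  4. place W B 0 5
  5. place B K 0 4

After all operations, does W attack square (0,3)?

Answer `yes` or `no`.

Answer: yes

Derivation:
Op 1: place WN@(1,2)
Op 2: place BQ@(3,0)
Op 3: place WQ@(0,1)
Op 4: place WB@(0,5)
Op 5: place BK@(0,4)
Per-piece attacks for W:
  WQ@(0,1): attacks (0,2) (0,3) (0,4) (0,0) (1,1) (2,1) (3,1) (4,1) (5,1) (1,2) (1,0) [ray(0,1) blocked at (0,4); ray(1,1) blocked at (1,2)]
  WB@(0,5): attacks (1,4) (2,3) (3,2) (4,1) (5,0)
  WN@(1,2): attacks (2,4) (3,3) (0,4) (2,0) (3,1) (0,0)
W attacks (0,3): yes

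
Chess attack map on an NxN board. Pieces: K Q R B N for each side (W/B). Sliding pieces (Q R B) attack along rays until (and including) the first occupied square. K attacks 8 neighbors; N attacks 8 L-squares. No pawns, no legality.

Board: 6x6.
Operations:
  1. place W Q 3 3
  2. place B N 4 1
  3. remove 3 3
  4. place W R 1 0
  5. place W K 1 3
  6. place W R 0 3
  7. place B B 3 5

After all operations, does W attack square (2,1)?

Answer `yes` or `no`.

Answer: no

Derivation:
Op 1: place WQ@(3,3)
Op 2: place BN@(4,1)
Op 3: remove (3,3)
Op 4: place WR@(1,0)
Op 5: place WK@(1,3)
Op 6: place WR@(0,3)
Op 7: place BB@(3,5)
Per-piece attacks for W:
  WR@(0,3): attacks (0,4) (0,5) (0,2) (0,1) (0,0) (1,3) [ray(1,0) blocked at (1,3)]
  WR@(1,0): attacks (1,1) (1,2) (1,3) (2,0) (3,0) (4,0) (5,0) (0,0) [ray(0,1) blocked at (1,3)]
  WK@(1,3): attacks (1,4) (1,2) (2,3) (0,3) (2,4) (2,2) (0,4) (0,2)
W attacks (2,1): no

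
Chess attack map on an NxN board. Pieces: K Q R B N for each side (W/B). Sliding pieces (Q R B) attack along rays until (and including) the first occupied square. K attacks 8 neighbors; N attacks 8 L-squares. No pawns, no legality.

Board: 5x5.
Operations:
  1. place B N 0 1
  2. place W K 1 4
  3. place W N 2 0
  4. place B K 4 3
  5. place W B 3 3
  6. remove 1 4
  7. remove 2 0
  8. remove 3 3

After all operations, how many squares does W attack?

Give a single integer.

Op 1: place BN@(0,1)
Op 2: place WK@(1,4)
Op 3: place WN@(2,0)
Op 4: place BK@(4,3)
Op 5: place WB@(3,3)
Op 6: remove (1,4)
Op 7: remove (2,0)
Op 8: remove (3,3)
Per-piece attacks for W:
Union (0 distinct): (none)

Answer: 0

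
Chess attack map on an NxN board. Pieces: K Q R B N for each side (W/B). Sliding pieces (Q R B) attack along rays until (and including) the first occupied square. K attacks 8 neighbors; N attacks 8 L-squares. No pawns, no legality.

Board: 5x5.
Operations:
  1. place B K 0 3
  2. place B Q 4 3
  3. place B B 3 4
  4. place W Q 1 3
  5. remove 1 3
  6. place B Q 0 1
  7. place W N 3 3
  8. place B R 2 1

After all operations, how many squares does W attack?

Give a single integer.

Answer: 4

Derivation:
Op 1: place BK@(0,3)
Op 2: place BQ@(4,3)
Op 3: place BB@(3,4)
Op 4: place WQ@(1,3)
Op 5: remove (1,3)
Op 6: place BQ@(0,1)
Op 7: place WN@(3,3)
Op 8: place BR@(2,1)
Per-piece attacks for W:
  WN@(3,3): attacks (1,4) (4,1) (2,1) (1,2)
Union (4 distinct): (1,2) (1,4) (2,1) (4,1)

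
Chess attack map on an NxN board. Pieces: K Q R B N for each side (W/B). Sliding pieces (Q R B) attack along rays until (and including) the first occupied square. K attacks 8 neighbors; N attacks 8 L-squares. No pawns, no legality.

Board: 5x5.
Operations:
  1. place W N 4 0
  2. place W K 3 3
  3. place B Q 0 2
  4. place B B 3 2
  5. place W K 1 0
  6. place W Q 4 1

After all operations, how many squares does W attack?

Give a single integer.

Op 1: place WN@(4,0)
Op 2: place WK@(3,3)
Op 3: place BQ@(0,2)
Op 4: place BB@(3,2)
Op 5: place WK@(1,0)
Op 6: place WQ@(4,1)
Per-piece attacks for W:
  WK@(1,0): attacks (1,1) (2,0) (0,0) (2,1) (0,1)
  WK@(3,3): attacks (3,4) (3,2) (4,3) (2,3) (4,4) (4,2) (2,4) (2,2)
  WN@(4,0): attacks (3,2) (2,1)
  WQ@(4,1): attacks (4,2) (4,3) (4,4) (4,0) (3,1) (2,1) (1,1) (0,1) (3,2) (3,0) [ray(0,-1) blocked at (4,0); ray(-1,1) blocked at (3,2)]
Union (16 distinct): (0,0) (0,1) (1,1) (2,0) (2,1) (2,2) (2,3) (2,4) (3,0) (3,1) (3,2) (3,4) (4,0) (4,2) (4,3) (4,4)

Answer: 16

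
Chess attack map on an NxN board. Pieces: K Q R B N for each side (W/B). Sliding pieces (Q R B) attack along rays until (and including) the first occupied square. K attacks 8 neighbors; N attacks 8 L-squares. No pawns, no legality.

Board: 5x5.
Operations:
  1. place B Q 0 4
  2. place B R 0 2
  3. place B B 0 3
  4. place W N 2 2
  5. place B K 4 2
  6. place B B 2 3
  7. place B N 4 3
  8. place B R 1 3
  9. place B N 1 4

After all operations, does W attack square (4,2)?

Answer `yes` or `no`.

Answer: no

Derivation:
Op 1: place BQ@(0,4)
Op 2: place BR@(0,2)
Op 3: place BB@(0,3)
Op 4: place WN@(2,2)
Op 5: place BK@(4,2)
Op 6: place BB@(2,3)
Op 7: place BN@(4,3)
Op 8: place BR@(1,3)
Op 9: place BN@(1,4)
Per-piece attacks for W:
  WN@(2,2): attacks (3,4) (4,3) (1,4) (0,3) (3,0) (4,1) (1,0) (0,1)
W attacks (4,2): no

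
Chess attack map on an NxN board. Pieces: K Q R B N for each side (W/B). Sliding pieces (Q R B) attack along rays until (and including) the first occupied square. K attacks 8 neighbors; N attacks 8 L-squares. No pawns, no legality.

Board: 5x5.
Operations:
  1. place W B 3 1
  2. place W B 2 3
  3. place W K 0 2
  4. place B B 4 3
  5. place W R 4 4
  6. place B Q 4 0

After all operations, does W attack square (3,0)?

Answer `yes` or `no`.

Op 1: place WB@(3,1)
Op 2: place WB@(2,3)
Op 3: place WK@(0,2)
Op 4: place BB@(4,3)
Op 5: place WR@(4,4)
Op 6: place BQ@(4,0)
Per-piece attacks for W:
  WK@(0,2): attacks (0,3) (0,1) (1,2) (1,3) (1,1)
  WB@(2,3): attacks (3,4) (3,2) (4,1) (1,4) (1,2) (0,1)
  WB@(3,1): attacks (4,2) (4,0) (2,2) (1,3) (0,4) (2,0) [ray(1,-1) blocked at (4,0)]
  WR@(4,4): attacks (4,3) (3,4) (2,4) (1,4) (0,4) [ray(0,-1) blocked at (4,3)]
W attacks (3,0): no

Answer: no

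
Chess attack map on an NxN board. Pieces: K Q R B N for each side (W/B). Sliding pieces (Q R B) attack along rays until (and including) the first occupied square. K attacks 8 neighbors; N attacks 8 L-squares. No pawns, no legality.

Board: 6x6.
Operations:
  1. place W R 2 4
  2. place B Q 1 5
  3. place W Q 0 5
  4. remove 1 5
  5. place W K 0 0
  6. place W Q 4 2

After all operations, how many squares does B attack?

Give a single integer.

Answer: 0

Derivation:
Op 1: place WR@(2,4)
Op 2: place BQ@(1,5)
Op 3: place WQ@(0,5)
Op 4: remove (1,5)
Op 5: place WK@(0,0)
Op 6: place WQ@(4,2)
Per-piece attacks for B:
Union (0 distinct): (none)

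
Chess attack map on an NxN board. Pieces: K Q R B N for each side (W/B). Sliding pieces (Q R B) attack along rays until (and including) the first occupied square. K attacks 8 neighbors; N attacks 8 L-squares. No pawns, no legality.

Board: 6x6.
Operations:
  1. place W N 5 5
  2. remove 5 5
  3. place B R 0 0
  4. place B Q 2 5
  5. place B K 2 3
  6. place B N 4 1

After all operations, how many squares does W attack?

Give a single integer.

Answer: 0

Derivation:
Op 1: place WN@(5,5)
Op 2: remove (5,5)
Op 3: place BR@(0,0)
Op 4: place BQ@(2,5)
Op 5: place BK@(2,3)
Op 6: place BN@(4,1)
Per-piece attacks for W:
Union (0 distinct): (none)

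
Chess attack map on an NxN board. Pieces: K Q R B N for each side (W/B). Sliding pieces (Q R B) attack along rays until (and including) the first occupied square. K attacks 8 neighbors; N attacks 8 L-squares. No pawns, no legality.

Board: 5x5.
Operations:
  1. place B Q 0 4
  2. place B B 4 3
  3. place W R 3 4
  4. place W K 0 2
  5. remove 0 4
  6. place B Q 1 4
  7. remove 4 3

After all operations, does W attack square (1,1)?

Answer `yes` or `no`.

Op 1: place BQ@(0,4)
Op 2: place BB@(4,3)
Op 3: place WR@(3,4)
Op 4: place WK@(0,2)
Op 5: remove (0,4)
Op 6: place BQ@(1,4)
Op 7: remove (4,3)
Per-piece attacks for W:
  WK@(0,2): attacks (0,3) (0,1) (1,2) (1,3) (1,1)
  WR@(3,4): attacks (3,3) (3,2) (3,1) (3,0) (4,4) (2,4) (1,4) [ray(-1,0) blocked at (1,4)]
W attacks (1,1): yes

Answer: yes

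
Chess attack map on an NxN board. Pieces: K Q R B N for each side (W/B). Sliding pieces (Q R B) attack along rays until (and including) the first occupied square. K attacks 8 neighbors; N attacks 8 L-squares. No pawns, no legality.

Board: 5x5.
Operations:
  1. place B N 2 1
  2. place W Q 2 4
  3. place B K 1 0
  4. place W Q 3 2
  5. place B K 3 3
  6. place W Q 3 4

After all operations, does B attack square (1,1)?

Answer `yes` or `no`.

Answer: yes

Derivation:
Op 1: place BN@(2,1)
Op 2: place WQ@(2,4)
Op 3: place BK@(1,0)
Op 4: place WQ@(3,2)
Op 5: place BK@(3,3)
Op 6: place WQ@(3,4)
Per-piece attacks for B:
  BK@(1,0): attacks (1,1) (2,0) (0,0) (2,1) (0,1)
  BN@(2,1): attacks (3,3) (4,2) (1,3) (0,2) (4,0) (0,0)
  BK@(3,3): attacks (3,4) (3,2) (4,3) (2,3) (4,4) (4,2) (2,4) (2,2)
B attacks (1,1): yes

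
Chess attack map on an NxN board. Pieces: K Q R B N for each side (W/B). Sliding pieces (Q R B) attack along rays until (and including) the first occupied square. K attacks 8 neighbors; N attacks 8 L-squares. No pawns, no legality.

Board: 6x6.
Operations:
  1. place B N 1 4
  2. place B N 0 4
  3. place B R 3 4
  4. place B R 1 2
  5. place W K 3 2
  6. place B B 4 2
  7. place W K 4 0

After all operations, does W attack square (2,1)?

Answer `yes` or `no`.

Answer: yes

Derivation:
Op 1: place BN@(1,4)
Op 2: place BN@(0,4)
Op 3: place BR@(3,4)
Op 4: place BR@(1,2)
Op 5: place WK@(3,2)
Op 6: place BB@(4,2)
Op 7: place WK@(4,0)
Per-piece attacks for W:
  WK@(3,2): attacks (3,3) (3,1) (4,2) (2,2) (4,3) (4,1) (2,3) (2,1)
  WK@(4,0): attacks (4,1) (5,0) (3,0) (5,1) (3,1)
W attacks (2,1): yes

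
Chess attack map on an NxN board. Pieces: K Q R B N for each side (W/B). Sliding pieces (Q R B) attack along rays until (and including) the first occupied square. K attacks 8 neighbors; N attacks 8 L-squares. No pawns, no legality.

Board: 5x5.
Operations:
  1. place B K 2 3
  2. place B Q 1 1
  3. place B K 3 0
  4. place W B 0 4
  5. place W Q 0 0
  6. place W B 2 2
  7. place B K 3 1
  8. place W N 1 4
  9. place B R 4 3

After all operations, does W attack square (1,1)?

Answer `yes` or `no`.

Answer: yes

Derivation:
Op 1: place BK@(2,3)
Op 2: place BQ@(1,1)
Op 3: place BK@(3,0)
Op 4: place WB@(0,4)
Op 5: place WQ@(0,0)
Op 6: place WB@(2,2)
Op 7: place BK@(3,1)
Op 8: place WN@(1,4)
Op 9: place BR@(4,3)
Per-piece attacks for W:
  WQ@(0,0): attacks (0,1) (0,2) (0,3) (0,4) (1,0) (2,0) (3,0) (1,1) [ray(0,1) blocked at (0,4); ray(1,0) blocked at (3,0); ray(1,1) blocked at (1,1)]
  WB@(0,4): attacks (1,3) (2,2) [ray(1,-1) blocked at (2,2)]
  WN@(1,4): attacks (2,2) (3,3) (0,2)
  WB@(2,2): attacks (3,3) (4,4) (3,1) (1,3) (0,4) (1,1) [ray(1,-1) blocked at (3,1); ray(-1,1) blocked at (0,4); ray(-1,-1) blocked at (1,1)]
W attacks (1,1): yes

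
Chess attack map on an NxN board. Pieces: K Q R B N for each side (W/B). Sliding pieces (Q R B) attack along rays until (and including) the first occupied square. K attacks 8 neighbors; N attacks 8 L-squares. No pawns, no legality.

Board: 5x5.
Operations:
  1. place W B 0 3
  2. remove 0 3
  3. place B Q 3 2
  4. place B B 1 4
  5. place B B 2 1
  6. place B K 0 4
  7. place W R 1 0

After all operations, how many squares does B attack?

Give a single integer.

Op 1: place WB@(0,3)
Op 2: remove (0,3)
Op 3: place BQ@(3,2)
Op 4: place BB@(1,4)
Op 5: place BB@(2,1)
Op 6: place BK@(0,4)
Op 7: place WR@(1,0)
Per-piece attacks for B:
  BK@(0,4): attacks (0,3) (1,4) (1,3)
  BB@(1,4): attacks (2,3) (3,2) (0,3) [ray(1,-1) blocked at (3,2)]
  BB@(2,1): attacks (3,2) (3,0) (1,2) (0,3) (1,0) [ray(1,1) blocked at (3,2); ray(-1,-1) blocked at (1,0)]
  BQ@(3,2): attacks (3,3) (3,4) (3,1) (3,0) (4,2) (2,2) (1,2) (0,2) (4,3) (4,1) (2,3) (1,4) (2,1) [ray(-1,1) blocked at (1,4); ray(-1,-1) blocked at (2,1)]
Union (17 distinct): (0,2) (0,3) (1,0) (1,2) (1,3) (1,4) (2,1) (2,2) (2,3) (3,0) (3,1) (3,2) (3,3) (3,4) (4,1) (4,2) (4,3)

Answer: 17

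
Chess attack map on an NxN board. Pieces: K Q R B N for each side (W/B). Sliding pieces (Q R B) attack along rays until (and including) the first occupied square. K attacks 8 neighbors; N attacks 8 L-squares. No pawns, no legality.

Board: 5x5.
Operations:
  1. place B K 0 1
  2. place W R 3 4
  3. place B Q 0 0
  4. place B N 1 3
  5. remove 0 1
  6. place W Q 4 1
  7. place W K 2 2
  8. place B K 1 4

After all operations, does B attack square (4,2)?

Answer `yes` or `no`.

Answer: no

Derivation:
Op 1: place BK@(0,1)
Op 2: place WR@(3,4)
Op 3: place BQ@(0,0)
Op 4: place BN@(1,3)
Op 5: remove (0,1)
Op 6: place WQ@(4,1)
Op 7: place WK@(2,2)
Op 8: place BK@(1,4)
Per-piece attacks for B:
  BQ@(0,0): attacks (0,1) (0,2) (0,3) (0,4) (1,0) (2,0) (3,0) (4,0) (1,1) (2,2) [ray(1,1) blocked at (2,2)]
  BN@(1,3): attacks (3,4) (2,1) (3,2) (0,1)
  BK@(1,4): attacks (1,3) (2,4) (0,4) (2,3) (0,3)
B attacks (4,2): no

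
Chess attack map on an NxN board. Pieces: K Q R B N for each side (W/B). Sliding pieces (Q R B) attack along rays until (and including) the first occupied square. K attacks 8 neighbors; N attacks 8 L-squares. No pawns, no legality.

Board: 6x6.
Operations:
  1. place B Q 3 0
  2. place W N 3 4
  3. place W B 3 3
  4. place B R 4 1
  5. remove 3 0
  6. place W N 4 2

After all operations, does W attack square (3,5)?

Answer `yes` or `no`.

Op 1: place BQ@(3,0)
Op 2: place WN@(3,4)
Op 3: place WB@(3,3)
Op 4: place BR@(4,1)
Op 5: remove (3,0)
Op 6: place WN@(4,2)
Per-piece attacks for W:
  WB@(3,3): attacks (4,4) (5,5) (4,2) (2,4) (1,5) (2,2) (1,1) (0,0) [ray(1,-1) blocked at (4,2)]
  WN@(3,4): attacks (5,5) (1,5) (4,2) (5,3) (2,2) (1,3)
  WN@(4,2): attacks (5,4) (3,4) (2,3) (5,0) (3,0) (2,1)
W attacks (3,5): no

Answer: no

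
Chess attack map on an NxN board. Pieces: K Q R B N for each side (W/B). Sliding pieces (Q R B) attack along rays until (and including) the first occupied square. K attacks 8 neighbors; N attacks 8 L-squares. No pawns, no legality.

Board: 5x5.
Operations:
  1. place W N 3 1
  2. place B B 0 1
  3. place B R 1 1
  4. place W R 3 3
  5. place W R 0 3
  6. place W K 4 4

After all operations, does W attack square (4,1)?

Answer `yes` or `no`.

Op 1: place WN@(3,1)
Op 2: place BB@(0,1)
Op 3: place BR@(1,1)
Op 4: place WR@(3,3)
Op 5: place WR@(0,3)
Op 6: place WK@(4,4)
Per-piece attacks for W:
  WR@(0,3): attacks (0,4) (0,2) (0,1) (1,3) (2,3) (3,3) [ray(0,-1) blocked at (0,1); ray(1,0) blocked at (3,3)]
  WN@(3,1): attacks (4,3) (2,3) (1,2) (1,0)
  WR@(3,3): attacks (3,4) (3,2) (3,1) (4,3) (2,3) (1,3) (0,3) [ray(0,-1) blocked at (3,1); ray(-1,0) blocked at (0,3)]
  WK@(4,4): attacks (4,3) (3,4) (3,3)
W attacks (4,1): no

Answer: no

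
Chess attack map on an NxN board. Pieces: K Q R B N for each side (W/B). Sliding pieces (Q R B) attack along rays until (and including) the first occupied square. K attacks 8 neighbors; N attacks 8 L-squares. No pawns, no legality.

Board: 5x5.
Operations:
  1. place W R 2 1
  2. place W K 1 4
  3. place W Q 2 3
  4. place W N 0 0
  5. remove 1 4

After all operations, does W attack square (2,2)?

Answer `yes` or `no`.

Op 1: place WR@(2,1)
Op 2: place WK@(1,4)
Op 3: place WQ@(2,3)
Op 4: place WN@(0,0)
Op 5: remove (1,4)
Per-piece attacks for W:
  WN@(0,0): attacks (1,2) (2,1)
  WR@(2,1): attacks (2,2) (2,3) (2,0) (3,1) (4,1) (1,1) (0,1) [ray(0,1) blocked at (2,3)]
  WQ@(2,3): attacks (2,4) (2,2) (2,1) (3,3) (4,3) (1,3) (0,3) (3,4) (3,2) (4,1) (1,4) (1,2) (0,1) [ray(0,-1) blocked at (2,1)]
W attacks (2,2): yes

Answer: yes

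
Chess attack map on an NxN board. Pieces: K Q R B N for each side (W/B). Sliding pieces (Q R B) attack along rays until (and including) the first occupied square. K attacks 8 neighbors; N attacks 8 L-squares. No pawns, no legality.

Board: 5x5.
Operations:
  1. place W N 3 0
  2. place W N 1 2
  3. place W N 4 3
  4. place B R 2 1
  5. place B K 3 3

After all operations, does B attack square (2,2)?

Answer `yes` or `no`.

Op 1: place WN@(3,0)
Op 2: place WN@(1,2)
Op 3: place WN@(4,3)
Op 4: place BR@(2,1)
Op 5: place BK@(3,3)
Per-piece attacks for B:
  BR@(2,1): attacks (2,2) (2,3) (2,4) (2,0) (3,1) (4,1) (1,1) (0,1)
  BK@(3,3): attacks (3,4) (3,2) (4,3) (2,3) (4,4) (4,2) (2,4) (2,2)
B attacks (2,2): yes

Answer: yes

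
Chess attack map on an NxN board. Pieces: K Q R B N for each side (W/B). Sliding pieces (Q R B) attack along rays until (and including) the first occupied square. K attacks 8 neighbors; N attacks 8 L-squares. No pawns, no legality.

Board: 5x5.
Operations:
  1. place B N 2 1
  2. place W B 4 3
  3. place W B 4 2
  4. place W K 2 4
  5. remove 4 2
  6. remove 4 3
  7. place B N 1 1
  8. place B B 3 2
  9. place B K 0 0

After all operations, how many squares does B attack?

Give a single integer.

Answer: 17

Derivation:
Op 1: place BN@(2,1)
Op 2: place WB@(4,3)
Op 3: place WB@(4,2)
Op 4: place WK@(2,4)
Op 5: remove (4,2)
Op 6: remove (4,3)
Op 7: place BN@(1,1)
Op 8: place BB@(3,2)
Op 9: place BK@(0,0)
Per-piece attacks for B:
  BK@(0,0): attacks (0,1) (1,0) (1,1)
  BN@(1,1): attacks (2,3) (3,2) (0,3) (3,0)
  BN@(2,1): attacks (3,3) (4,2) (1,3) (0,2) (4,0) (0,0)
  BB@(3,2): attacks (4,3) (4,1) (2,3) (1,4) (2,1) [ray(-1,-1) blocked at (2,1)]
Union (17 distinct): (0,0) (0,1) (0,2) (0,3) (1,0) (1,1) (1,3) (1,4) (2,1) (2,3) (3,0) (3,2) (3,3) (4,0) (4,1) (4,2) (4,3)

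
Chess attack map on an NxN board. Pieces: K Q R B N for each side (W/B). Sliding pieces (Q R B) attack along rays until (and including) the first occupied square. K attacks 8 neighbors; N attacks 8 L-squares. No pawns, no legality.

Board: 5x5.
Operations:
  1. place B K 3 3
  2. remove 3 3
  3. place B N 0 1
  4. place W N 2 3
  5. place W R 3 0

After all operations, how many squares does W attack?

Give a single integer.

Answer: 13

Derivation:
Op 1: place BK@(3,3)
Op 2: remove (3,3)
Op 3: place BN@(0,1)
Op 4: place WN@(2,3)
Op 5: place WR@(3,0)
Per-piece attacks for W:
  WN@(2,3): attacks (4,4) (0,4) (3,1) (4,2) (1,1) (0,2)
  WR@(3,0): attacks (3,1) (3,2) (3,3) (3,4) (4,0) (2,0) (1,0) (0,0)
Union (13 distinct): (0,0) (0,2) (0,4) (1,0) (1,1) (2,0) (3,1) (3,2) (3,3) (3,4) (4,0) (4,2) (4,4)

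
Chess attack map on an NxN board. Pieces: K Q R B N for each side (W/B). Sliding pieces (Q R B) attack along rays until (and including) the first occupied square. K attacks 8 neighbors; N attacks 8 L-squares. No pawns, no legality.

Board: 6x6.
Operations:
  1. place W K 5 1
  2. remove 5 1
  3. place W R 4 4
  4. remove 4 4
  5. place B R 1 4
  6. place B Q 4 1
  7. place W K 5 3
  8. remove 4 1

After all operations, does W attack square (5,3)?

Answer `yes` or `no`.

Answer: no

Derivation:
Op 1: place WK@(5,1)
Op 2: remove (5,1)
Op 3: place WR@(4,4)
Op 4: remove (4,4)
Op 5: place BR@(1,4)
Op 6: place BQ@(4,1)
Op 7: place WK@(5,3)
Op 8: remove (4,1)
Per-piece attacks for W:
  WK@(5,3): attacks (5,4) (5,2) (4,3) (4,4) (4,2)
W attacks (5,3): no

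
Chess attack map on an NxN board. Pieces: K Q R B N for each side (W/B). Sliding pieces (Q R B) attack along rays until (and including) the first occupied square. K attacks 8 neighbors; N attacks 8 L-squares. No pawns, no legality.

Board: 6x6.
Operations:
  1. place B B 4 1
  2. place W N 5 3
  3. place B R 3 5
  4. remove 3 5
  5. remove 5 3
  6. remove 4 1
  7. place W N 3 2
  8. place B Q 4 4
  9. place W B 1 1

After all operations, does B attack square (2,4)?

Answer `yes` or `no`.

Answer: yes

Derivation:
Op 1: place BB@(4,1)
Op 2: place WN@(5,3)
Op 3: place BR@(3,5)
Op 4: remove (3,5)
Op 5: remove (5,3)
Op 6: remove (4,1)
Op 7: place WN@(3,2)
Op 8: place BQ@(4,4)
Op 9: place WB@(1,1)
Per-piece attacks for B:
  BQ@(4,4): attacks (4,5) (4,3) (4,2) (4,1) (4,0) (5,4) (3,4) (2,4) (1,4) (0,4) (5,5) (5,3) (3,5) (3,3) (2,2) (1,1) [ray(-1,-1) blocked at (1,1)]
B attacks (2,4): yes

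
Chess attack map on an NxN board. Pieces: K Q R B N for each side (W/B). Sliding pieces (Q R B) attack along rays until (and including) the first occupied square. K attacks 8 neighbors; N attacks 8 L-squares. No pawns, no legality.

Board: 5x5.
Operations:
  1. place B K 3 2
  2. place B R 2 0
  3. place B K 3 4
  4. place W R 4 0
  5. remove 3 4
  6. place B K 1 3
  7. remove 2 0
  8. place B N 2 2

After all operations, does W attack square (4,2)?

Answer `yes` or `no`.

Op 1: place BK@(3,2)
Op 2: place BR@(2,0)
Op 3: place BK@(3,4)
Op 4: place WR@(4,0)
Op 5: remove (3,4)
Op 6: place BK@(1,3)
Op 7: remove (2,0)
Op 8: place BN@(2,2)
Per-piece attacks for W:
  WR@(4,0): attacks (4,1) (4,2) (4,3) (4,4) (3,0) (2,0) (1,0) (0,0)
W attacks (4,2): yes

Answer: yes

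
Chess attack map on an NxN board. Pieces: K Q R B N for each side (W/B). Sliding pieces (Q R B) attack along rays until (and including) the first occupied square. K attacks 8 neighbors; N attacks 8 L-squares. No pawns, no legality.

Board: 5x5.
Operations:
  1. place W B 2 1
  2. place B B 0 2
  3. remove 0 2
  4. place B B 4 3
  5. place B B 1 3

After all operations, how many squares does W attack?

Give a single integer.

Answer: 6

Derivation:
Op 1: place WB@(2,1)
Op 2: place BB@(0,2)
Op 3: remove (0,2)
Op 4: place BB@(4,3)
Op 5: place BB@(1,3)
Per-piece attacks for W:
  WB@(2,1): attacks (3,2) (4,3) (3,0) (1,2) (0,3) (1,0) [ray(1,1) blocked at (4,3)]
Union (6 distinct): (0,3) (1,0) (1,2) (3,0) (3,2) (4,3)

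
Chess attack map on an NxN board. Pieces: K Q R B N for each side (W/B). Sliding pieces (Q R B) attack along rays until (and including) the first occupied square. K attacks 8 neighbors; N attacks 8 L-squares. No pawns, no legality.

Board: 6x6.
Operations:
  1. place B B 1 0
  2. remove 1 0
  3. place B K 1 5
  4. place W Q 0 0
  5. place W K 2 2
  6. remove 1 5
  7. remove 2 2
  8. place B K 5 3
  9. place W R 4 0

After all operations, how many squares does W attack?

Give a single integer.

Answer: 20

Derivation:
Op 1: place BB@(1,0)
Op 2: remove (1,0)
Op 3: place BK@(1,5)
Op 4: place WQ@(0,0)
Op 5: place WK@(2,2)
Op 6: remove (1,5)
Op 7: remove (2,2)
Op 8: place BK@(5,3)
Op 9: place WR@(4,0)
Per-piece attacks for W:
  WQ@(0,0): attacks (0,1) (0,2) (0,3) (0,4) (0,5) (1,0) (2,0) (3,0) (4,0) (1,1) (2,2) (3,3) (4,4) (5,5) [ray(1,0) blocked at (4,0)]
  WR@(4,0): attacks (4,1) (4,2) (4,3) (4,4) (4,5) (5,0) (3,0) (2,0) (1,0) (0,0) [ray(-1,0) blocked at (0,0)]
Union (20 distinct): (0,0) (0,1) (0,2) (0,3) (0,4) (0,5) (1,0) (1,1) (2,0) (2,2) (3,0) (3,3) (4,0) (4,1) (4,2) (4,3) (4,4) (4,5) (5,0) (5,5)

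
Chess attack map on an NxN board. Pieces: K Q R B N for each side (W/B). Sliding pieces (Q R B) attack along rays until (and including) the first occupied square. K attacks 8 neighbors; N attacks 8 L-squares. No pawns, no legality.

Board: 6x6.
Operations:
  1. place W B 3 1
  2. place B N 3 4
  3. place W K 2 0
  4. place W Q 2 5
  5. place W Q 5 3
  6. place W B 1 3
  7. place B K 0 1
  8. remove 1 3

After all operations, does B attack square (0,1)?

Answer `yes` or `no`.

Op 1: place WB@(3,1)
Op 2: place BN@(3,4)
Op 3: place WK@(2,0)
Op 4: place WQ@(2,5)
Op 5: place WQ@(5,3)
Op 6: place WB@(1,3)
Op 7: place BK@(0,1)
Op 8: remove (1,3)
Per-piece attacks for B:
  BK@(0,1): attacks (0,2) (0,0) (1,1) (1,2) (1,0)
  BN@(3,4): attacks (5,5) (1,5) (4,2) (5,3) (2,2) (1,3)
B attacks (0,1): no

Answer: no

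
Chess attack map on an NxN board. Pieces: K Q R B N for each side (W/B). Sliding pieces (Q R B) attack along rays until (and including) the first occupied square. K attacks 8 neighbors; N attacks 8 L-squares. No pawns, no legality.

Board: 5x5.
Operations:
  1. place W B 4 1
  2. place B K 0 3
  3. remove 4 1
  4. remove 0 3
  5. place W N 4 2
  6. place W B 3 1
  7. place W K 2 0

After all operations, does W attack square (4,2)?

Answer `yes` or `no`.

Op 1: place WB@(4,1)
Op 2: place BK@(0,3)
Op 3: remove (4,1)
Op 4: remove (0,3)
Op 5: place WN@(4,2)
Op 6: place WB@(3,1)
Op 7: place WK@(2,0)
Per-piece attacks for W:
  WK@(2,0): attacks (2,1) (3,0) (1,0) (3,1) (1,1)
  WB@(3,1): attacks (4,2) (4,0) (2,2) (1,3) (0,4) (2,0) [ray(1,1) blocked at (4,2); ray(-1,-1) blocked at (2,0)]
  WN@(4,2): attacks (3,4) (2,3) (3,0) (2,1)
W attacks (4,2): yes

Answer: yes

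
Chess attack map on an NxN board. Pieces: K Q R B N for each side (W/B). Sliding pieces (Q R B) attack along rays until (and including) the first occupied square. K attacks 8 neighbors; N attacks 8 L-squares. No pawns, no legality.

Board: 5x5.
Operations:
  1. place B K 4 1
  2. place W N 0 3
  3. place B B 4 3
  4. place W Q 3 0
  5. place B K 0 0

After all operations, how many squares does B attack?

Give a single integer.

Op 1: place BK@(4,1)
Op 2: place WN@(0,3)
Op 3: place BB@(4,3)
Op 4: place WQ@(3,0)
Op 5: place BK@(0,0)
Per-piece attacks for B:
  BK@(0,0): attacks (0,1) (1,0) (1,1)
  BK@(4,1): attacks (4,2) (4,0) (3,1) (3,2) (3,0)
  BB@(4,3): attacks (3,4) (3,2) (2,1) (1,0)
Union (10 distinct): (0,1) (1,0) (1,1) (2,1) (3,0) (3,1) (3,2) (3,4) (4,0) (4,2)

Answer: 10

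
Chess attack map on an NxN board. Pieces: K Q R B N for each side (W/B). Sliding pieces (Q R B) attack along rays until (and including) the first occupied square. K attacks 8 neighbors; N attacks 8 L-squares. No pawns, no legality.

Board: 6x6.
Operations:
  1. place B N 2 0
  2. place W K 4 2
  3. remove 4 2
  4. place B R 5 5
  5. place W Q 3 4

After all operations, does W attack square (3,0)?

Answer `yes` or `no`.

Op 1: place BN@(2,0)
Op 2: place WK@(4,2)
Op 3: remove (4,2)
Op 4: place BR@(5,5)
Op 5: place WQ@(3,4)
Per-piece attacks for W:
  WQ@(3,4): attacks (3,5) (3,3) (3,2) (3,1) (3,0) (4,4) (5,4) (2,4) (1,4) (0,4) (4,5) (4,3) (5,2) (2,5) (2,3) (1,2) (0,1)
W attacks (3,0): yes

Answer: yes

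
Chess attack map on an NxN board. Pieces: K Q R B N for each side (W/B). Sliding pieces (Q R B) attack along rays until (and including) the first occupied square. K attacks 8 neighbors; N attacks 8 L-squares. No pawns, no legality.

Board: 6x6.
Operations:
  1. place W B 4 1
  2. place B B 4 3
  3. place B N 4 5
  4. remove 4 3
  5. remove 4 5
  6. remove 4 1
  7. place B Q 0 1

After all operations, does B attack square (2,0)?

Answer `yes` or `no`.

Answer: no

Derivation:
Op 1: place WB@(4,1)
Op 2: place BB@(4,3)
Op 3: place BN@(4,5)
Op 4: remove (4,3)
Op 5: remove (4,5)
Op 6: remove (4,1)
Op 7: place BQ@(0,1)
Per-piece attacks for B:
  BQ@(0,1): attacks (0,2) (0,3) (0,4) (0,5) (0,0) (1,1) (2,1) (3,1) (4,1) (5,1) (1,2) (2,3) (3,4) (4,5) (1,0)
B attacks (2,0): no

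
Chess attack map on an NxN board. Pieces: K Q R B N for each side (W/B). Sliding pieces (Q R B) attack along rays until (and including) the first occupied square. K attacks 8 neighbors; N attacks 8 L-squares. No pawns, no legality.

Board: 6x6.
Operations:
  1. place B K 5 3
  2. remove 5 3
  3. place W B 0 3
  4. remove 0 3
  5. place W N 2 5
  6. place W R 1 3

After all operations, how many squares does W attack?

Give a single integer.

Op 1: place BK@(5,3)
Op 2: remove (5,3)
Op 3: place WB@(0,3)
Op 4: remove (0,3)
Op 5: place WN@(2,5)
Op 6: place WR@(1,3)
Per-piece attacks for W:
  WR@(1,3): attacks (1,4) (1,5) (1,2) (1,1) (1,0) (2,3) (3,3) (4,3) (5,3) (0,3)
  WN@(2,5): attacks (3,3) (4,4) (1,3) (0,4)
Union (13 distinct): (0,3) (0,4) (1,0) (1,1) (1,2) (1,3) (1,4) (1,5) (2,3) (3,3) (4,3) (4,4) (5,3)

Answer: 13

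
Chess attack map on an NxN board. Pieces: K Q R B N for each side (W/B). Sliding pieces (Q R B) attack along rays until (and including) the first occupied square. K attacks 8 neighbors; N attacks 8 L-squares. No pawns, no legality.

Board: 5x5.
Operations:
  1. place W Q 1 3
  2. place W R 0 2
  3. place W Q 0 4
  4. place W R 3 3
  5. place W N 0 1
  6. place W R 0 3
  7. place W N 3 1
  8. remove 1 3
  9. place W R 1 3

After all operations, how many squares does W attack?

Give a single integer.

Op 1: place WQ@(1,3)
Op 2: place WR@(0,2)
Op 3: place WQ@(0,4)
Op 4: place WR@(3,3)
Op 5: place WN@(0,1)
Op 6: place WR@(0,3)
Op 7: place WN@(3,1)
Op 8: remove (1,3)
Op 9: place WR@(1,3)
Per-piece attacks for W:
  WN@(0,1): attacks (1,3) (2,2) (2,0)
  WR@(0,2): attacks (0,3) (0,1) (1,2) (2,2) (3,2) (4,2) [ray(0,1) blocked at (0,3); ray(0,-1) blocked at (0,1)]
  WR@(0,3): attacks (0,4) (0,2) (1,3) [ray(0,1) blocked at (0,4); ray(0,-1) blocked at (0,2); ray(1,0) blocked at (1,3)]
  WQ@(0,4): attacks (0,3) (1,4) (2,4) (3,4) (4,4) (1,3) [ray(0,-1) blocked at (0,3); ray(1,-1) blocked at (1,3)]
  WR@(1,3): attacks (1,4) (1,2) (1,1) (1,0) (2,3) (3,3) (0,3) [ray(1,0) blocked at (3,3); ray(-1,0) blocked at (0,3)]
  WN@(3,1): attacks (4,3) (2,3) (1,2) (1,0)
  WR@(3,3): attacks (3,4) (3,2) (3,1) (4,3) (2,3) (1,3) [ray(0,-1) blocked at (3,1); ray(-1,0) blocked at (1,3)]
Union (20 distinct): (0,1) (0,2) (0,3) (0,4) (1,0) (1,1) (1,2) (1,3) (1,4) (2,0) (2,2) (2,3) (2,4) (3,1) (3,2) (3,3) (3,4) (4,2) (4,3) (4,4)

Answer: 20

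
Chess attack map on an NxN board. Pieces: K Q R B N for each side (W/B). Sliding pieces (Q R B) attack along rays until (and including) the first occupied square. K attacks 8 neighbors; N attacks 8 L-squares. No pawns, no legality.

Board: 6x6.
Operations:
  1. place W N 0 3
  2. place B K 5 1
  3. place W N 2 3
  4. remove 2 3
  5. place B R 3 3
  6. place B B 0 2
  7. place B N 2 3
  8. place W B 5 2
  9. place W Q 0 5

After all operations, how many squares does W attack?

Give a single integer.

Answer: 16

Derivation:
Op 1: place WN@(0,3)
Op 2: place BK@(5,1)
Op 3: place WN@(2,3)
Op 4: remove (2,3)
Op 5: place BR@(3,3)
Op 6: place BB@(0,2)
Op 7: place BN@(2,3)
Op 8: place WB@(5,2)
Op 9: place WQ@(0,5)
Per-piece attacks for W:
  WN@(0,3): attacks (1,5) (2,4) (1,1) (2,2)
  WQ@(0,5): attacks (0,4) (0,3) (1,5) (2,5) (3,5) (4,5) (5,5) (1,4) (2,3) [ray(0,-1) blocked at (0,3); ray(1,-1) blocked at (2,3)]
  WB@(5,2): attacks (4,3) (3,4) (2,5) (4,1) (3,0)
Union (16 distinct): (0,3) (0,4) (1,1) (1,4) (1,5) (2,2) (2,3) (2,4) (2,5) (3,0) (3,4) (3,5) (4,1) (4,3) (4,5) (5,5)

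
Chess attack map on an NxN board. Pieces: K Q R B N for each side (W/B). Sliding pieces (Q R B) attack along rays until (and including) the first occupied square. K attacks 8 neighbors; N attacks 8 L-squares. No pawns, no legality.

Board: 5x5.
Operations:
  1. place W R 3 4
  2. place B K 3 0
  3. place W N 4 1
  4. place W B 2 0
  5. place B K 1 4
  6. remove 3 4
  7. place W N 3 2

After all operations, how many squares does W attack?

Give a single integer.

Op 1: place WR@(3,4)
Op 2: place BK@(3,0)
Op 3: place WN@(4,1)
Op 4: place WB@(2,0)
Op 5: place BK@(1,4)
Op 6: remove (3,4)
Op 7: place WN@(3,2)
Per-piece attacks for W:
  WB@(2,0): attacks (3,1) (4,2) (1,1) (0,2)
  WN@(3,2): attacks (4,4) (2,4) (1,3) (4,0) (2,0) (1,1)
  WN@(4,1): attacks (3,3) (2,2) (2,0)
Union (11 distinct): (0,2) (1,1) (1,3) (2,0) (2,2) (2,4) (3,1) (3,3) (4,0) (4,2) (4,4)

Answer: 11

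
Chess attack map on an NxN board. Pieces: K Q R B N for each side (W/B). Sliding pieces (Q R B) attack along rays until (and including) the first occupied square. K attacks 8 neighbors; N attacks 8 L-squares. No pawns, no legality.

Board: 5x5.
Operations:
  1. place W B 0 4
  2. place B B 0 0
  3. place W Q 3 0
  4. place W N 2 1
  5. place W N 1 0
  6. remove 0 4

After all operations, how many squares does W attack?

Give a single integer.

Op 1: place WB@(0,4)
Op 2: place BB@(0,0)
Op 3: place WQ@(3,0)
Op 4: place WN@(2,1)
Op 5: place WN@(1,0)
Op 6: remove (0,4)
Per-piece attacks for W:
  WN@(1,0): attacks (2,2) (3,1) (0,2)
  WN@(2,1): attacks (3,3) (4,2) (1,3) (0,2) (4,0) (0,0)
  WQ@(3,0): attacks (3,1) (3,2) (3,3) (3,4) (4,0) (2,0) (1,0) (4,1) (2,1) [ray(-1,0) blocked at (1,0); ray(-1,1) blocked at (2,1)]
Union (14 distinct): (0,0) (0,2) (1,0) (1,3) (2,0) (2,1) (2,2) (3,1) (3,2) (3,3) (3,4) (4,0) (4,1) (4,2)

Answer: 14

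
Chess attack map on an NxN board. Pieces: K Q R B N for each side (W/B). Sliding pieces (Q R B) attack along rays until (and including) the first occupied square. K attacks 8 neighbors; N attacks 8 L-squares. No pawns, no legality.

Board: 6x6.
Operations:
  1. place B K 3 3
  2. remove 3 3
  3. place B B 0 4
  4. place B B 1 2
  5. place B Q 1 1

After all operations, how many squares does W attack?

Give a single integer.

Op 1: place BK@(3,3)
Op 2: remove (3,3)
Op 3: place BB@(0,4)
Op 4: place BB@(1,2)
Op 5: place BQ@(1,1)
Per-piece attacks for W:
Union (0 distinct): (none)

Answer: 0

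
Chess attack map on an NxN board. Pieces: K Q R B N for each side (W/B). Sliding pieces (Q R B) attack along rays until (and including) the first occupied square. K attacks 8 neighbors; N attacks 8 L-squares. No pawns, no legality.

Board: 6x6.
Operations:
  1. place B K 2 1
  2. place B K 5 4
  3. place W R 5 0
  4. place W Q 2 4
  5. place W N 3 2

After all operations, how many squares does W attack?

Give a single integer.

Answer: 25

Derivation:
Op 1: place BK@(2,1)
Op 2: place BK@(5,4)
Op 3: place WR@(5,0)
Op 4: place WQ@(2,4)
Op 5: place WN@(3,2)
Per-piece attacks for W:
  WQ@(2,4): attacks (2,5) (2,3) (2,2) (2,1) (3,4) (4,4) (5,4) (1,4) (0,4) (3,5) (3,3) (4,2) (5,1) (1,5) (1,3) (0,2) [ray(0,-1) blocked at (2,1); ray(1,0) blocked at (5,4)]
  WN@(3,2): attacks (4,4) (5,3) (2,4) (1,3) (4,0) (5,1) (2,0) (1,1)
  WR@(5,0): attacks (5,1) (5,2) (5,3) (5,4) (4,0) (3,0) (2,0) (1,0) (0,0) [ray(0,1) blocked at (5,4)]
Union (25 distinct): (0,0) (0,2) (0,4) (1,0) (1,1) (1,3) (1,4) (1,5) (2,0) (2,1) (2,2) (2,3) (2,4) (2,5) (3,0) (3,3) (3,4) (3,5) (4,0) (4,2) (4,4) (5,1) (5,2) (5,3) (5,4)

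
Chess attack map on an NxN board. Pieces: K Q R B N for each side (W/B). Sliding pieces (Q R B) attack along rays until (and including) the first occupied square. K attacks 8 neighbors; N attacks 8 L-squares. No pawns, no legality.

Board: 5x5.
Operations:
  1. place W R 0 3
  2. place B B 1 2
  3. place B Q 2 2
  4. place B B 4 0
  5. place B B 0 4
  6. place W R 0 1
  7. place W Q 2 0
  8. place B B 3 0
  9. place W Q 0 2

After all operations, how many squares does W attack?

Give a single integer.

Op 1: place WR@(0,3)
Op 2: place BB@(1,2)
Op 3: place BQ@(2,2)
Op 4: place BB@(4,0)
Op 5: place BB@(0,4)
Op 6: place WR@(0,1)
Op 7: place WQ@(2,0)
Op 8: place BB@(3,0)
Op 9: place WQ@(0,2)
Per-piece attacks for W:
  WR@(0,1): attacks (0,2) (0,0) (1,1) (2,1) (3,1) (4,1) [ray(0,1) blocked at (0,2)]
  WQ@(0,2): attacks (0,3) (0,1) (1,2) (1,3) (2,4) (1,1) (2,0) [ray(0,1) blocked at (0,3); ray(0,-1) blocked at (0,1); ray(1,0) blocked at (1,2); ray(1,-1) blocked at (2,0)]
  WR@(0,3): attacks (0,4) (0,2) (1,3) (2,3) (3,3) (4,3) [ray(0,1) blocked at (0,4); ray(0,-1) blocked at (0,2)]
  WQ@(2,0): attacks (2,1) (2,2) (3,0) (1,0) (0,0) (3,1) (4,2) (1,1) (0,2) [ray(0,1) blocked at (2,2); ray(1,0) blocked at (3,0); ray(-1,1) blocked at (0,2)]
Union (20 distinct): (0,0) (0,1) (0,2) (0,3) (0,4) (1,0) (1,1) (1,2) (1,3) (2,0) (2,1) (2,2) (2,3) (2,4) (3,0) (3,1) (3,3) (4,1) (4,2) (4,3)

Answer: 20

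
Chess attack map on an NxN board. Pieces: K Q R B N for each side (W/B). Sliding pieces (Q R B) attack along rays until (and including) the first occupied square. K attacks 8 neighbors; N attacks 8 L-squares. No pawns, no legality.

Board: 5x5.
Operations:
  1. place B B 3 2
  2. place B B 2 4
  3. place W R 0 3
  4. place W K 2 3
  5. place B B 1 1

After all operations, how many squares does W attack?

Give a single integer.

Answer: 13

Derivation:
Op 1: place BB@(3,2)
Op 2: place BB@(2,4)
Op 3: place WR@(0,3)
Op 4: place WK@(2,3)
Op 5: place BB@(1,1)
Per-piece attacks for W:
  WR@(0,3): attacks (0,4) (0,2) (0,1) (0,0) (1,3) (2,3) [ray(1,0) blocked at (2,3)]
  WK@(2,3): attacks (2,4) (2,2) (3,3) (1,3) (3,4) (3,2) (1,4) (1,2)
Union (13 distinct): (0,0) (0,1) (0,2) (0,4) (1,2) (1,3) (1,4) (2,2) (2,3) (2,4) (3,2) (3,3) (3,4)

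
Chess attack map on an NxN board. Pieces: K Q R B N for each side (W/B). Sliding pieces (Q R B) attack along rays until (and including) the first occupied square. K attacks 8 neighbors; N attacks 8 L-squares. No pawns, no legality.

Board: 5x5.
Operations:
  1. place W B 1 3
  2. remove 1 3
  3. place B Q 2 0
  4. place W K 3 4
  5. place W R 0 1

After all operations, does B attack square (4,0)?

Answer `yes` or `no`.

Op 1: place WB@(1,3)
Op 2: remove (1,3)
Op 3: place BQ@(2,0)
Op 4: place WK@(3,4)
Op 5: place WR@(0,1)
Per-piece attacks for B:
  BQ@(2,0): attacks (2,1) (2,2) (2,3) (2,4) (3,0) (4,0) (1,0) (0,0) (3,1) (4,2) (1,1) (0,2)
B attacks (4,0): yes

Answer: yes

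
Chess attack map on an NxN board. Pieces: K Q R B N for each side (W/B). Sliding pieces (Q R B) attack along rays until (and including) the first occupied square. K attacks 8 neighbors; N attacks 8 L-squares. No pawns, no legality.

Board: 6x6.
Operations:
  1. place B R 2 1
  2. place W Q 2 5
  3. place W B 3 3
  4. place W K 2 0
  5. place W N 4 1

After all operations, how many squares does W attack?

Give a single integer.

Answer: 25

Derivation:
Op 1: place BR@(2,1)
Op 2: place WQ@(2,5)
Op 3: place WB@(3,3)
Op 4: place WK@(2,0)
Op 5: place WN@(4,1)
Per-piece attacks for W:
  WK@(2,0): attacks (2,1) (3,0) (1,0) (3,1) (1,1)
  WQ@(2,5): attacks (2,4) (2,3) (2,2) (2,1) (3,5) (4,5) (5,5) (1,5) (0,5) (3,4) (4,3) (5,2) (1,4) (0,3) [ray(0,-1) blocked at (2,1)]
  WB@(3,3): attacks (4,4) (5,5) (4,2) (5,1) (2,4) (1,5) (2,2) (1,1) (0,0)
  WN@(4,1): attacks (5,3) (3,3) (2,2) (2,0)
Union (25 distinct): (0,0) (0,3) (0,5) (1,0) (1,1) (1,4) (1,5) (2,0) (2,1) (2,2) (2,3) (2,4) (3,0) (3,1) (3,3) (3,4) (3,5) (4,2) (4,3) (4,4) (4,5) (5,1) (5,2) (5,3) (5,5)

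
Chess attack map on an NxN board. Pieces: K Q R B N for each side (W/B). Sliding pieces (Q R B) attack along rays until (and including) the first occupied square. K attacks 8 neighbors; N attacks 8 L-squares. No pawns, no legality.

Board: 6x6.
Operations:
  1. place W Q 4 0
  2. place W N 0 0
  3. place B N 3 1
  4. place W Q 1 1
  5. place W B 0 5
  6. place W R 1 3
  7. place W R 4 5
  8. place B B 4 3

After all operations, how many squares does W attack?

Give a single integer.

Op 1: place WQ@(4,0)
Op 2: place WN@(0,0)
Op 3: place BN@(3,1)
Op 4: place WQ@(1,1)
Op 5: place WB@(0,5)
Op 6: place WR@(1,3)
Op 7: place WR@(4,5)
Op 8: place BB@(4,3)
Per-piece attacks for W:
  WN@(0,0): attacks (1,2) (2,1)
  WB@(0,5): attacks (1,4) (2,3) (3,2) (4,1) (5,0)
  WQ@(1,1): attacks (1,2) (1,3) (1,0) (2,1) (3,1) (0,1) (2,2) (3,3) (4,4) (5,5) (2,0) (0,2) (0,0) [ray(0,1) blocked at (1,3); ray(1,0) blocked at (3,1); ray(-1,-1) blocked at (0,0)]
  WR@(1,3): attacks (1,4) (1,5) (1,2) (1,1) (2,3) (3,3) (4,3) (0,3) [ray(0,-1) blocked at (1,1); ray(1,0) blocked at (4,3)]
  WQ@(4,0): attacks (4,1) (4,2) (4,3) (5,0) (3,0) (2,0) (1,0) (0,0) (5,1) (3,1) [ray(0,1) blocked at (4,3); ray(-1,0) blocked at (0,0); ray(-1,1) blocked at (3,1)]
  WR@(4,5): attacks (4,4) (4,3) (5,5) (3,5) (2,5) (1,5) (0,5) [ray(0,-1) blocked at (4,3); ray(-1,0) blocked at (0,5)]
Union (28 distinct): (0,0) (0,1) (0,2) (0,3) (0,5) (1,0) (1,1) (1,2) (1,3) (1,4) (1,5) (2,0) (2,1) (2,2) (2,3) (2,5) (3,0) (3,1) (3,2) (3,3) (3,5) (4,1) (4,2) (4,3) (4,4) (5,0) (5,1) (5,5)

Answer: 28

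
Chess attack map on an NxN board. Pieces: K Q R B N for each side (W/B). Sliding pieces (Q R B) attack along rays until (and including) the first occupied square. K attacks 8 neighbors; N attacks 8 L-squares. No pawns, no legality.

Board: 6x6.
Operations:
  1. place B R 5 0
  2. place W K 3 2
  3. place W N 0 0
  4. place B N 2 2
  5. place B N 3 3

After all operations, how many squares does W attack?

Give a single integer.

Op 1: place BR@(5,0)
Op 2: place WK@(3,2)
Op 3: place WN@(0,0)
Op 4: place BN@(2,2)
Op 5: place BN@(3,3)
Per-piece attacks for W:
  WN@(0,0): attacks (1,2) (2,1)
  WK@(3,2): attacks (3,3) (3,1) (4,2) (2,2) (4,3) (4,1) (2,3) (2,1)
Union (9 distinct): (1,2) (2,1) (2,2) (2,3) (3,1) (3,3) (4,1) (4,2) (4,3)

Answer: 9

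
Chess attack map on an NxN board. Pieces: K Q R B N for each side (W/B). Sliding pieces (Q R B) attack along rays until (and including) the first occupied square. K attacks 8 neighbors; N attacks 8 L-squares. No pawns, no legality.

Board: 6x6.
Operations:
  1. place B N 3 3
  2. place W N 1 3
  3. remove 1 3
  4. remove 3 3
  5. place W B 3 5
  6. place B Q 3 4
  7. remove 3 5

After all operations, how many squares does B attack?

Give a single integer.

Op 1: place BN@(3,3)
Op 2: place WN@(1,3)
Op 3: remove (1,3)
Op 4: remove (3,3)
Op 5: place WB@(3,5)
Op 6: place BQ@(3,4)
Op 7: remove (3,5)
Per-piece attacks for B:
  BQ@(3,4): attacks (3,5) (3,3) (3,2) (3,1) (3,0) (4,4) (5,4) (2,4) (1,4) (0,4) (4,5) (4,3) (5,2) (2,5) (2,3) (1,2) (0,1)
Union (17 distinct): (0,1) (0,4) (1,2) (1,4) (2,3) (2,4) (2,5) (3,0) (3,1) (3,2) (3,3) (3,5) (4,3) (4,4) (4,5) (5,2) (5,4)

Answer: 17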